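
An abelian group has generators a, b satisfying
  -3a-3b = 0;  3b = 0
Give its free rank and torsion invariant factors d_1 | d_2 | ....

Answer: M ≅ ℤ/3 ⊕ ℤ/3

Derivation:
rank_ℚ(R)=2; free=2−2=0
SNF(R) diag = [3, 3] → torsion [3, 3]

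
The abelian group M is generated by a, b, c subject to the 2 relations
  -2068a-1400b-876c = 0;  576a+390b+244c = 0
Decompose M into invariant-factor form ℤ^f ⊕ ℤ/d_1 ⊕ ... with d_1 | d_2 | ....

rank_ℚ(R)=2; free=3−2=1
SNF(R) diag = [2, 4] → torsion [2, 4]

Answer: M ≅ ℤ^1 ⊕ ℤ/2 ⊕ ℤ/4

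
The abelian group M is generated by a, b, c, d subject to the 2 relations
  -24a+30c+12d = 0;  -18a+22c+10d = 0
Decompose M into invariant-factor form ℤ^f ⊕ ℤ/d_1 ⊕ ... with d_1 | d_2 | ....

rank_ℚ(R)=2; free=4−2=2
SNF(R) diag = [2, 6] → torsion [2, 6]

Answer: M ≅ ℤ^2 ⊕ ℤ/2 ⊕ ℤ/6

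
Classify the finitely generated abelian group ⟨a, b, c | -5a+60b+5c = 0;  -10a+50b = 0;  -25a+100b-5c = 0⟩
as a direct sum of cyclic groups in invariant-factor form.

Answer: M ≅ ℤ/5 ⊕ ℤ/10 ⊕ ℤ/10

Derivation:
rank_ℚ(R)=3; free=3−3=0
SNF(R) diag = [5, 10, 10] → torsion [5, 10, 10]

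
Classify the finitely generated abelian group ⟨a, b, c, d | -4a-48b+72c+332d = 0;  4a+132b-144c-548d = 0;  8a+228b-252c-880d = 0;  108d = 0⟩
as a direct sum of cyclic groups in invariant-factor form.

rank_ℚ(R)=4; free=4−4=0
SNF(R) diag = [4, 12, 36, 108] → torsion [4, 12, 36, 108]

Answer: M ≅ ℤ/4 ⊕ ℤ/12 ⊕ ℤ/36 ⊕ ℤ/108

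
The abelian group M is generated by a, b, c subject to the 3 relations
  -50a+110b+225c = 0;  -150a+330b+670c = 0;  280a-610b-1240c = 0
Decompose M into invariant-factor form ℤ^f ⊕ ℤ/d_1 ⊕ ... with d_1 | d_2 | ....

rank_ℚ(R)=3; free=3−3=0
SNF(R) diag = [5, 10, 30] → torsion [5, 10, 30]

Answer: M ≅ ℤ/5 ⊕ ℤ/10 ⊕ ℤ/30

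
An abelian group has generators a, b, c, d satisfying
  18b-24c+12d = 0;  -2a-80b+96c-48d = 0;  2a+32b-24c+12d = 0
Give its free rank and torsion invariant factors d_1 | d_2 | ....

Answer: M ≅ ℤ^1 ⊕ ℤ/2 ⊕ ℤ/6 ⊕ ℤ/12

Derivation:
rank_ℚ(R)=3; free=4−3=1
SNF(R) diag = [2, 6, 12] → torsion [2, 6, 12]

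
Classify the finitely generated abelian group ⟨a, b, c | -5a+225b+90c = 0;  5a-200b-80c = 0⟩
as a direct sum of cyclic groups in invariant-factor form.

rank_ℚ(R)=2; free=3−2=1
SNF(R) diag = [5, 5] → torsion [5, 5]

Answer: M ≅ ℤ^1 ⊕ ℤ/5 ⊕ ℤ/5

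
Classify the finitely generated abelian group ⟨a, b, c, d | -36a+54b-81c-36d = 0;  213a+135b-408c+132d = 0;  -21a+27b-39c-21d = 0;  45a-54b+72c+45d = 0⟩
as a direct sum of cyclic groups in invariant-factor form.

rank_ℚ(R)=4; free=4−4=0
SNF(R) diag = [3, 9, 27, 81] → torsion [3, 9, 27, 81]

Answer: M ≅ ℤ/3 ⊕ ℤ/9 ⊕ ℤ/27 ⊕ ℤ/81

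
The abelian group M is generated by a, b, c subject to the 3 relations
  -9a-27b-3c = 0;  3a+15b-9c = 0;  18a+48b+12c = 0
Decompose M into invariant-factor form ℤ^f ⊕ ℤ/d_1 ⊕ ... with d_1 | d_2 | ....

rank_ℚ(R)=3; free=3−3=0
SNF(R) diag = [3, 6, 12] → torsion [3, 6, 12]

Answer: M ≅ ℤ/3 ⊕ ℤ/6 ⊕ ℤ/12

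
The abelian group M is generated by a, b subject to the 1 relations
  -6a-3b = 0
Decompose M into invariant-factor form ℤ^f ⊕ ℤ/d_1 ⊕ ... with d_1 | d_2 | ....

rank_ℚ(R)=1; free=2−1=1
SNF(R) diag = [3] → torsion [3]

Answer: M ≅ ℤ^1 ⊕ ℤ/3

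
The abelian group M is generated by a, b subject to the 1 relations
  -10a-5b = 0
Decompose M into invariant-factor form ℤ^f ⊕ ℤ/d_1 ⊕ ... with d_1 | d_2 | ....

Answer: M ≅ ℤ^1 ⊕ ℤ/5

Derivation:
rank_ℚ(R)=1; free=2−1=1
SNF(R) diag = [5] → torsion [5]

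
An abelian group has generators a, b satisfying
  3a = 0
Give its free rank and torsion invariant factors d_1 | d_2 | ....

Answer: M ≅ ℤ^1 ⊕ ℤ/3

Derivation:
rank_ℚ(R)=1; free=2−1=1
SNF(R) diag = [3] → torsion [3]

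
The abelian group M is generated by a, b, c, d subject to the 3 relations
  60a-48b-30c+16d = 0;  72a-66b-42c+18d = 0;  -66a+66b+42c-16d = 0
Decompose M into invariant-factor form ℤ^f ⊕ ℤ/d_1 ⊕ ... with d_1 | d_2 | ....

rank_ℚ(R)=3; free=4−3=1
SNF(R) diag = [2, 6, 6] → torsion [2, 6, 6]

Answer: M ≅ ℤ^1 ⊕ ℤ/2 ⊕ ℤ/6 ⊕ ℤ/6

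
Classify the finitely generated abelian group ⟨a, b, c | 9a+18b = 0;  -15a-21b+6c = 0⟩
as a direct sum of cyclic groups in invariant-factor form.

Answer: M ≅ ℤ^1 ⊕ ℤ/3 ⊕ ℤ/9

Derivation:
rank_ℚ(R)=2; free=3−2=1
SNF(R) diag = [3, 9] → torsion [3, 9]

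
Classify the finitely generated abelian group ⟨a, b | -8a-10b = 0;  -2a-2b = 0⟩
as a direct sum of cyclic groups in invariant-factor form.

rank_ℚ(R)=2; free=2−2=0
SNF(R) diag = [2, 2] → torsion [2, 2]

Answer: M ≅ ℤ/2 ⊕ ℤ/2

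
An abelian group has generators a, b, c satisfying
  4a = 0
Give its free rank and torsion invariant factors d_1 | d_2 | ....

Answer: M ≅ ℤ^2 ⊕ ℤ/4

Derivation:
rank_ℚ(R)=1; free=3−1=2
SNF(R) diag = [4] → torsion [4]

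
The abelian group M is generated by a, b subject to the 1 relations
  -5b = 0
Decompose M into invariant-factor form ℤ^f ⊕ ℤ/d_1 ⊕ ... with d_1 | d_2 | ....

rank_ℚ(R)=1; free=2−1=1
SNF(R) diag = [5] → torsion [5]

Answer: M ≅ ℤ^1 ⊕ ℤ/5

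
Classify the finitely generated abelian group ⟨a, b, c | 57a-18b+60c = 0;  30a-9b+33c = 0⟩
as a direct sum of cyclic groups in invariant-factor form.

Answer: M ≅ ℤ^1 ⊕ ℤ/3 ⊕ ℤ/9

Derivation:
rank_ℚ(R)=2; free=3−2=1
SNF(R) diag = [3, 9] → torsion [3, 9]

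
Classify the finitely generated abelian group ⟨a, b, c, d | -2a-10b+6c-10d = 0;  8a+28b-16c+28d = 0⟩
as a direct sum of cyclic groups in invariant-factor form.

rank_ℚ(R)=2; free=4−2=2
SNF(R) diag = [2, 4] → torsion [2, 4]

Answer: M ≅ ℤ^2 ⊕ ℤ/2 ⊕ ℤ/4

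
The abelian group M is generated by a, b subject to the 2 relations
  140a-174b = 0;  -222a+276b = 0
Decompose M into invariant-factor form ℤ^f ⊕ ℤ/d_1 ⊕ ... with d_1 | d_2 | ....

Answer: M ≅ ℤ/2 ⊕ ℤ/6

Derivation:
rank_ℚ(R)=2; free=2−2=0
SNF(R) diag = [2, 6] → torsion [2, 6]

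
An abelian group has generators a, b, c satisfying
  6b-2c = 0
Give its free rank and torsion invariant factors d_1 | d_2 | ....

Answer: M ≅ ℤ^2 ⊕ ℤ/2

Derivation:
rank_ℚ(R)=1; free=3−1=2
SNF(R) diag = [2] → torsion [2]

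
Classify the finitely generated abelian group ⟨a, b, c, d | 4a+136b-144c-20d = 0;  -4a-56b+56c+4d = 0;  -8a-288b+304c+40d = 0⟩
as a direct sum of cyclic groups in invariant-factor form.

Answer: M ≅ ℤ^1 ⊕ ℤ/4 ⊕ ℤ/8 ⊕ ℤ/16

Derivation:
rank_ℚ(R)=3; free=4−3=1
SNF(R) diag = [4, 8, 16] → torsion [4, 8, 16]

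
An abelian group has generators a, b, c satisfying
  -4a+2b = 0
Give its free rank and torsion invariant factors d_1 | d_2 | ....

Answer: M ≅ ℤ^2 ⊕ ℤ/2

Derivation:
rank_ℚ(R)=1; free=3−1=2
SNF(R) diag = [2] → torsion [2]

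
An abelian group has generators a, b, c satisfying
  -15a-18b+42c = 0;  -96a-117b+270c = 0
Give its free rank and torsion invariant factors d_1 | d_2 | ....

rank_ℚ(R)=2; free=3−2=1
SNF(R) diag = [3, 3] → torsion [3, 3]

Answer: M ≅ ℤ^1 ⊕ ℤ/3 ⊕ ℤ/3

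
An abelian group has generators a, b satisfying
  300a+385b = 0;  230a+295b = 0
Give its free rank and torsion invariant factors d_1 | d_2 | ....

Answer: M ≅ ℤ/5 ⊕ ℤ/10

Derivation:
rank_ℚ(R)=2; free=2−2=0
SNF(R) diag = [5, 10] → torsion [5, 10]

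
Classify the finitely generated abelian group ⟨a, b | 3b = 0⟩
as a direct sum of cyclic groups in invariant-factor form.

rank_ℚ(R)=1; free=2−1=1
SNF(R) diag = [3] → torsion [3]

Answer: M ≅ ℤ^1 ⊕ ℤ/3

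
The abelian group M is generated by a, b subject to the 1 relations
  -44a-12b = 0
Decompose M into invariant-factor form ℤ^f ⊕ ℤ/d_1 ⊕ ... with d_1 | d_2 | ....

Answer: M ≅ ℤ^1 ⊕ ℤ/4

Derivation:
rank_ℚ(R)=1; free=2−1=1
SNF(R) diag = [4] → torsion [4]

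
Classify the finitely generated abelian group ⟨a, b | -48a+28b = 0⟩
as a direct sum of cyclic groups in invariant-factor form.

Answer: M ≅ ℤ^1 ⊕ ℤ/4

Derivation:
rank_ℚ(R)=1; free=2−1=1
SNF(R) diag = [4] → torsion [4]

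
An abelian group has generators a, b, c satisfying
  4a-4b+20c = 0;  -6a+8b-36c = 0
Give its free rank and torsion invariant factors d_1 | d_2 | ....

rank_ℚ(R)=2; free=3−2=1
SNF(R) diag = [2, 4] → torsion [2, 4]

Answer: M ≅ ℤ^1 ⊕ ℤ/2 ⊕ ℤ/4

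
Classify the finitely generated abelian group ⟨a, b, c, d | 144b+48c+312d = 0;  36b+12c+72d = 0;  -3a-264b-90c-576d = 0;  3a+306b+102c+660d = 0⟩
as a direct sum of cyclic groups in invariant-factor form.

rank_ℚ(R)=4; free=4−4=0
SNF(R) diag = [3, 6, 12, 24] → torsion [3, 6, 12, 24]

Answer: M ≅ ℤ/3 ⊕ ℤ/6 ⊕ ℤ/12 ⊕ ℤ/24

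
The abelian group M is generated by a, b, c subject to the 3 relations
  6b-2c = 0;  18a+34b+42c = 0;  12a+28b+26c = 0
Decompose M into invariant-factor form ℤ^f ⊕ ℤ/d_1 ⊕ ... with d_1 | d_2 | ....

rank_ℚ(R)=3; free=3−3=0
SNF(R) diag = [2, 2, 6] → torsion [2, 2, 6]

Answer: M ≅ ℤ/2 ⊕ ℤ/2 ⊕ ℤ/6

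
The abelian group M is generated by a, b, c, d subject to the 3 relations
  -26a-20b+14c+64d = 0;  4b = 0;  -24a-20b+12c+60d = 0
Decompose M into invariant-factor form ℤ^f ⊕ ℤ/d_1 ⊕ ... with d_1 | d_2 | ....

Answer: M ≅ ℤ^1 ⊕ ℤ/2 ⊕ ℤ/4 ⊕ ℤ/12

Derivation:
rank_ℚ(R)=3; free=4−3=1
SNF(R) diag = [2, 4, 12] → torsion [2, 4, 12]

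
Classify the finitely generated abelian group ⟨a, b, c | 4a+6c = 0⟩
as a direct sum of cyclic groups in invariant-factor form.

rank_ℚ(R)=1; free=3−1=2
SNF(R) diag = [2] → torsion [2]

Answer: M ≅ ℤ^2 ⊕ ℤ/2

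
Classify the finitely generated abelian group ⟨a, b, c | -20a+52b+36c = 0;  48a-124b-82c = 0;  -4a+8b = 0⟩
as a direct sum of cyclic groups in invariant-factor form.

rank_ℚ(R)=3; free=3−3=0
SNF(R) diag = [2, 4, 12] → torsion [2, 4, 12]

Answer: M ≅ ℤ/2 ⊕ ℤ/4 ⊕ ℤ/12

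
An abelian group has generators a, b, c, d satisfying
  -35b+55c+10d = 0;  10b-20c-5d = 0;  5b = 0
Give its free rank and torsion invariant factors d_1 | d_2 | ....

rank_ℚ(R)=3; free=4−3=1
SNF(R) diag = [5, 5, 15] → torsion [5, 5, 15]

Answer: M ≅ ℤ^1 ⊕ ℤ/5 ⊕ ℤ/5 ⊕ ℤ/15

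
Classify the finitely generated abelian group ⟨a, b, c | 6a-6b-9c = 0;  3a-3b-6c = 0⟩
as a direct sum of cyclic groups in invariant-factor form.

rank_ℚ(R)=2; free=3−2=1
SNF(R) diag = [3, 3] → torsion [3, 3]

Answer: M ≅ ℤ^1 ⊕ ℤ/3 ⊕ ℤ/3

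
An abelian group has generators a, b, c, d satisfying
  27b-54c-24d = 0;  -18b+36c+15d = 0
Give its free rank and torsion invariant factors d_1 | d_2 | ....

rank_ℚ(R)=2; free=4−2=2
SNF(R) diag = [3, 9] → torsion [3, 9]

Answer: M ≅ ℤ^2 ⊕ ℤ/3 ⊕ ℤ/9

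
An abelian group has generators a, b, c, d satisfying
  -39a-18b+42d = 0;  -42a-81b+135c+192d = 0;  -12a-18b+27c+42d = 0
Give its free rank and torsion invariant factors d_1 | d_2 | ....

Answer: M ≅ ℤ^1 ⊕ ℤ/3 ⊕ ℤ/9 ⊕ ℤ/27

Derivation:
rank_ℚ(R)=3; free=4−3=1
SNF(R) diag = [3, 9, 27] → torsion [3, 9, 27]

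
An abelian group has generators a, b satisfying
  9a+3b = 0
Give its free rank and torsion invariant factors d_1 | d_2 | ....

rank_ℚ(R)=1; free=2−1=1
SNF(R) diag = [3] → torsion [3]

Answer: M ≅ ℤ^1 ⊕ ℤ/3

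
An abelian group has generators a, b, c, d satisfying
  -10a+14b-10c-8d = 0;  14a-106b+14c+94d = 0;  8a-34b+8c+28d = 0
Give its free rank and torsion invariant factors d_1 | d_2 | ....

Answer: M ≅ ℤ^1 ⊕ ℤ/2 ⊕ ℤ/6 ⊕ ℤ/18

Derivation:
rank_ℚ(R)=3; free=4−3=1
SNF(R) diag = [2, 6, 18] → torsion [2, 6, 18]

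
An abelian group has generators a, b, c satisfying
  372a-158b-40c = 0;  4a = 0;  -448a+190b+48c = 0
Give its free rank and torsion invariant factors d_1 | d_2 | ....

Answer: M ≅ ℤ/2 ⊕ ℤ/4 ⊕ ℤ/8

Derivation:
rank_ℚ(R)=3; free=3−3=0
SNF(R) diag = [2, 4, 8] → torsion [2, 4, 8]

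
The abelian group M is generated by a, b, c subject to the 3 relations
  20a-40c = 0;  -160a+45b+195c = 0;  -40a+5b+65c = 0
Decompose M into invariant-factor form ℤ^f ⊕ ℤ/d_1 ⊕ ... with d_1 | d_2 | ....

rank_ℚ(R)=3; free=3−3=0
SNF(R) diag = [5, 10, 20] → torsion [5, 10, 20]

Answer: M ≅ ℤ/5 ⊕ ℤ/10 ⊕ ℤ/20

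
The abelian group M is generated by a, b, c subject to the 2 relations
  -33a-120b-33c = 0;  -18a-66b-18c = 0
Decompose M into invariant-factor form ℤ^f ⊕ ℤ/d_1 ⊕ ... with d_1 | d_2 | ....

Answer: M ≅ ℤ^1 ⊕ ℤ/3 ⊕ ℤ/6

Derivation:
rank_ℚ(R)=2; free=3−2=1
SNF(R) diag = [3, 6] → torsion [3, 6]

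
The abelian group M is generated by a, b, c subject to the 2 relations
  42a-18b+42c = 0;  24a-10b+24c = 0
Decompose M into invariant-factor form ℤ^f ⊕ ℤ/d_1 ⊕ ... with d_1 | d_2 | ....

rank_ℚ(R)=2; free=3−2=1
SNF(R) diag = [2, 6] → torsion [2, 6]

Answer: M ≅ ℤ^1 ⊕ ℤ/2 ⊕ ℤ/6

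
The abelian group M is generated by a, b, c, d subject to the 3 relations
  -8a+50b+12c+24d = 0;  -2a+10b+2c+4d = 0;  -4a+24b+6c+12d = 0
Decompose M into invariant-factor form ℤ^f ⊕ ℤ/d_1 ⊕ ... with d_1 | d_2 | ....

Answer: M ≅ ℤ^1 ⊕ ℤ/2 ⊕ ℤ/2 ⊕ ℤ/2

Derivation:
rank_ℚ(R)=3; free=4−3=1
SNF(R) diag = [2, 2, 2] → torsion [2, 2, 2]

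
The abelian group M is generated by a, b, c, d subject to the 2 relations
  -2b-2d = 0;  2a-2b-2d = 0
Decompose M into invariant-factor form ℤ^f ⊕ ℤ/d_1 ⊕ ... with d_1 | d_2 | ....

Answer: M ≅ ℤ^2 ⊕ ℤ/2 ⊕ ℤ/2

Derivation:
rank_ℚ(R)=2; free=4−2=2
SNF(R) diag = [2, 2] → torsion [2, 2]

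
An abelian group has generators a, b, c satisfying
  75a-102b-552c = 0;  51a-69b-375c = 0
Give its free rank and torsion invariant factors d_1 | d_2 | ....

Answer: M ≅ ℤ^1 ⊕ ℤ/3 ⊕ ℤ/9

Derivation:
rank_ℚ(R)=2; free=3−2=1
SNF(R) diag = [3, 9] → torsion [3, 9]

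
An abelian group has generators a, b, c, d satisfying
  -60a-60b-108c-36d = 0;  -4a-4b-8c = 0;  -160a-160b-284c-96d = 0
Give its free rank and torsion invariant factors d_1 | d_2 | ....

rank_ℚ(R)=3; free=4−3=1
SNF(R) diag = [4, 12, 12] → torsion [4, 12, 12]

Answer: M ≅ ℤ^1 ⊕ ℤ/4 ⊕ ℤ/12 ⊕ ℤ/12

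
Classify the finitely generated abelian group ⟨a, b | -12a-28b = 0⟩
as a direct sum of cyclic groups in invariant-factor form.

rank_ℚ(R)=1; free=2−1=1
SNF(R) diag = [4] → torsion [4]

Answer: M ≅ ℤ^1 ⊕ ℤ/4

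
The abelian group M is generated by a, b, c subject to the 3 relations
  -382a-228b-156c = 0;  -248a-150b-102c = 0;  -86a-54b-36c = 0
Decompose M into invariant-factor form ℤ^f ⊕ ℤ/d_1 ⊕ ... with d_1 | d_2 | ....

Answer: M ≅ ℤ/2 ⊕ ℤ/6 ⊕ ℤ/6

Derivation:
rank_ℚ(R)=3; free=3−3=0
SNF(R) diag = [2, 6, 6] → torsion [2, 6, 6]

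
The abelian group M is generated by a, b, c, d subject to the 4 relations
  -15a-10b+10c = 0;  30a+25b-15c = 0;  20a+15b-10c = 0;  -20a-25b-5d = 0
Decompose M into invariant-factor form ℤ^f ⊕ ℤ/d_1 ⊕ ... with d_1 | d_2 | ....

Answer: M ≅ ℤ/5 ⊕ ℤ/5 ⊕ ℤ/5 ⊕ ℤ/5

Derivation:
rank_ℚ(R)=4; free=4−4=0
SNF(R) diag = [5, 5, 5, 5] → torsion [5, 5, 5, 5]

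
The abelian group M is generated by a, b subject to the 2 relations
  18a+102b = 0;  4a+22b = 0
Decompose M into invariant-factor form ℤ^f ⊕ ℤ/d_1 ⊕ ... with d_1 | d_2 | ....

Answer: M ≅ ℤ/2 ⊕ ℤ/6

Derivation:
rank_ℚ(R)=2; free=2−2=0
SNF(R) diag = [2, 6] → torsion [2, 6]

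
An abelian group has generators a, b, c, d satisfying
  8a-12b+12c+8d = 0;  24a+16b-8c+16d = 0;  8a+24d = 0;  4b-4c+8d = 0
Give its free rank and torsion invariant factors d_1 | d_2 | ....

Answer: M ≅ ℤ/4 ⊕ ℤ/8 ⊕ ℤ/8 ⊕ ℤ/8

Derivation:
rank_ℚ(R)=4; free=4−4=0
SNF(R) diag = [4, 8, 8, 8] → torsion [4, 8, 8, 8]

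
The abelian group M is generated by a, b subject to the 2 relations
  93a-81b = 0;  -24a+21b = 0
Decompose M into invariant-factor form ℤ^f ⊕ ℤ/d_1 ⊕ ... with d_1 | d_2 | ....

Answer: M ≅ ℤ/3 ⊕ ℤ/3

Derivation:
rank_ℚ(R)=2; free=2−2=0
SNF(R) diag = [3, 3] → torsion [3, 3]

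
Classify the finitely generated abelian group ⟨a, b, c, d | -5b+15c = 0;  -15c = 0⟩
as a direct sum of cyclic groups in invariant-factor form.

Answer: M ≅ ℤ^2 ⊕ ℤ/5 ⊕ ℤ/15

Derivation:
rank_ℚ(R)=2; free=4−2=2
SNF(R) diag = [5, 15] → torsion [5, 15]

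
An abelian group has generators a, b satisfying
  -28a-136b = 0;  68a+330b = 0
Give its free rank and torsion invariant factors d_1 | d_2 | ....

Answer: M ≅ ℤ/2 ⊕ ℤ/4

Derivation:
rank_ℚ(R)=2; free=2−2=0
SNF(R) diag = [2, 4] → torsion [2, 4]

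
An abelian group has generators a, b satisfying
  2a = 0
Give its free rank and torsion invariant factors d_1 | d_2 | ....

Answer: M ≅ ℤ^1 ⊕ ℤ/2

Derivation:
rank_ℚ(R)=1; free=2−1=1
SNF(R) diag = [2] → torsion [2]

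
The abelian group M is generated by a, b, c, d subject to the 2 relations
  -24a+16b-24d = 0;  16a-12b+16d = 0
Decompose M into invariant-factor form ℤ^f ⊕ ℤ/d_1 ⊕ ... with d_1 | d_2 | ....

Answer: M ≅ ℤ^2 ⊕ ℤ/4 ⊕ ℤ/8

Derivation:
rank_ℚ(R)=2; free=4−2=2
SNF(R) diag = [4, 8] → torsion [4, 8]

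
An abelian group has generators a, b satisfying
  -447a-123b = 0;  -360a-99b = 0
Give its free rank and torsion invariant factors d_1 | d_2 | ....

Answer: M ≅ ℤ/3 ⊕ ℤ/9

Derivation:
rank_ℚ(R)=2; free=2−2=0
SNF(R) diag = [3, 9] → torsion [3, 9]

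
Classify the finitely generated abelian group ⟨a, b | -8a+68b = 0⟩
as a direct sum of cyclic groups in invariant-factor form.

Answer: M ≅ ℤ^1 ⊕ ℤ/4

Derivation:
rank_ℚ(R)=1; free=2−1=1
SNF(R) diag = [4] → torsion [4]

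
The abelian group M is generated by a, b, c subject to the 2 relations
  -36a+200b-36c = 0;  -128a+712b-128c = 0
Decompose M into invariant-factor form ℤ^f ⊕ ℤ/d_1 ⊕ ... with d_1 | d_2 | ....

rank_ℚ(R)=2; free=3−2=1
SNF(R) diag = [4, 8] → torsion [4, 8]

Answer: M ≅ ℤ^1 ⊕ ℤ/4 ⊕ ℤ/8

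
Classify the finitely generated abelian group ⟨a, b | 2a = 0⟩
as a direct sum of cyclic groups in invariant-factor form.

Answer: M ≅ ℤ^1 ⊕ ℤ/2

Derivation:
rank_ℚ(R)=1; free=2−1=1
SNF(R) diag = [2] → torsion [2]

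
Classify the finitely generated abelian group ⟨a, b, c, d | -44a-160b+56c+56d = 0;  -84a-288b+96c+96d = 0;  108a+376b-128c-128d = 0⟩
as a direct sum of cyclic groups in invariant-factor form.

Answer: M ≅ ℤ^1 ⊕ ℤ/4 ⊕ ℤ/8 ⊕ ℤ/24

Derivation:
rank_ℚ(R)=3; free=4−3=1
SNF(R) diag = [4, 8, 24] → torsion [4, 8, 24]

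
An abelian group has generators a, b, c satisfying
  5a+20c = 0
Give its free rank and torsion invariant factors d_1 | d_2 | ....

Answer: M ≅ ℤ^2 ⊕ ℤ/5

Derivation:
rank_ℚ(R)=1; free=3−1=2
SNF(R) diag = [5] → torsion [5]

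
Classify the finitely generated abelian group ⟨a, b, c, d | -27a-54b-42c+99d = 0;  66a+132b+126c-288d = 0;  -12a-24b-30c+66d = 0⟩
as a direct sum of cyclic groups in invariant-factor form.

rank_ℚ(R)=3; free=4−3=1
SNF(R) diag = [3, 6, 12] → torsion [3, 6, 12]

Answer: M ≅ ℤ^1 ⊕ ℤ/3 ⊕ ℤ/6 ⊕ ℤ/12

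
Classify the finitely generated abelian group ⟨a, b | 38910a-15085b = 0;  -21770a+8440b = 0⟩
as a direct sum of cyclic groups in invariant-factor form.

Answer: M ≅ ℤ/5 ⊕ ℤ/10

Derivation:
rank_ℚ(R)=2; free=2−2=0
SNF(R) diag = [5, 10] → torsion [5, 10]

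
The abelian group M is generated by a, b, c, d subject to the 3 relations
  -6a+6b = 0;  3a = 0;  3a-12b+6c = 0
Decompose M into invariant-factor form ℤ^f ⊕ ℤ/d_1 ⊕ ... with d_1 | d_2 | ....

Answer: M ≅ ℤ^1 ⊕ ℤ/3 ⊕ ℤ/6 ⊕ ℤ/6

Derivation:
rank_ℚ(R)=3; free=4−3=1
SNF(R) diag = [3, 6, 6] → torsion [3, 6, 6]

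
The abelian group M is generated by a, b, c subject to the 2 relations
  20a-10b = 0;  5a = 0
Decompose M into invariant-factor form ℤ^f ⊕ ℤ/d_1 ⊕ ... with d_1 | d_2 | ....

rank_ℚ(R)=2; free=3−2=1
SNF(R) diag = [5, 10] → torsion [5, 10]

Answer: M ≅ ℤ^1 ⊕ ℤ/5 ⊕ ℤ/10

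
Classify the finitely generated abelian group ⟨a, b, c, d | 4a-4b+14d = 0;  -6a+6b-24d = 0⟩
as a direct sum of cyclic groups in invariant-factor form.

Answer: M ≅ ℤ^2 ⊕ ℤ/2 ⊕ ℤ/6

Derivation:
rank_ℚ(R)=2; free=4−2=2
SNF(R) diag = [2, 6] → torsion [2, 6]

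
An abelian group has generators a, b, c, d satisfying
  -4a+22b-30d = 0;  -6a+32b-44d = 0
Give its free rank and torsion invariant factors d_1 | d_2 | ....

rank_ℚ(R)=2; free=4−2=2
SNF(R) diag = [2, 2] → torsion [2, 2]

Answer: M ≅ ℤ^2 ⊕ ℤ/2 ⊕ ℤ/2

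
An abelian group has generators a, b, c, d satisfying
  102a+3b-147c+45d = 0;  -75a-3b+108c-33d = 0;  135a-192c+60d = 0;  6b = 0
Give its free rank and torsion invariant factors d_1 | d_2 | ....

rank_ℚ(R)=4; free=4−4=0
SNF(R) diag = [3, 3, 3, 6] → torsion [3, 3, 3, 6]

Answer: M ≅ ℤ/3 ⊕ ℤ/3 ⊕ ℤ/3 ⊕ ℤ/6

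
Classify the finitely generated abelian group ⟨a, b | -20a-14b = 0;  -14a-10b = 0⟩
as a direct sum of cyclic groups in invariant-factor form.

rank_ℚ(R)=2; free=2−2=0
SNF(R) diag = [2, 2] → torsion [2, 2]

Answer: M ≅ ℤ/2 ⊕ ℤ/2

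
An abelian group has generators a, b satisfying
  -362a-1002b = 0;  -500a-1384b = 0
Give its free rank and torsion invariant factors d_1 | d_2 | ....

Answer: M ≅ ℤ/2 ⊕ ℤ/4

Derivation:
rank_ℚ(R)=2; free=2−2=0
SNF(R) diag = [2, 4] → torsion [2, 4]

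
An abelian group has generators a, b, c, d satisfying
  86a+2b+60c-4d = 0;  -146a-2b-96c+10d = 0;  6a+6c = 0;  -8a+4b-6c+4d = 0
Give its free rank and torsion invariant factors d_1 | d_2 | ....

rank_ℚ(R)=4; free=4−4=0
SNF(R) diag = [2, 6, 6, 6] → torsion [2, 6, 6, 6]

Answer: M ≅ ℤ/2 ⊕ ℤ/6 ⊕ ℤ/6 ⊕ ℤ/6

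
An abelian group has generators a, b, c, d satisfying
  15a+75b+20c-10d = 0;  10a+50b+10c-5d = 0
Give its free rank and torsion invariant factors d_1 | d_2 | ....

rank_ℚ(R)=2; free=4−2=2
SNF(R) diag = [5, 5] → torsion [5, 5]

Answer: M ≅ ℤ^2 ⊕ ℤ/5 ⊕ ℤ/5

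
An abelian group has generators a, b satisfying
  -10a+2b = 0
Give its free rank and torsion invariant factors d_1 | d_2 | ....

Answer: M ≅ ℤ^1 ⊕ ℤ/2

Derivation:
rank_ℚ(R)=1; free=2−1=1
SNF(R) diag = [2] → torsion [2]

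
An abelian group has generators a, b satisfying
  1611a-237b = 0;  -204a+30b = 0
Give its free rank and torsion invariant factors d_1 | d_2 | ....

rank_ℚ(R)=2; free=2−2=0
SNF(R) diag = [3, 6] → torsion [3, 6]

Answer: M ≅ ℤ/3 ⊕ ℤ/6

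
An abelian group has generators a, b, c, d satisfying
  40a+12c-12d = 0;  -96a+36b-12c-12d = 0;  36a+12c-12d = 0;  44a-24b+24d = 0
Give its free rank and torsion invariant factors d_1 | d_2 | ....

Answer: M ≅ ℤ/4 ⊕ ℤ/12 ⊕ ℤ/12 ⊕ ℤ/24

Derivation:
rank_ℚ(R)=4; free=4−4=0
SNF(R) diag = [4, 12, 12, 24] → torsion [4, 12, 12, 24]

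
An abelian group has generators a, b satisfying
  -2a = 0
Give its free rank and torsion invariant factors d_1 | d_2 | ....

Answer: M ≅ ℤ^1 ⊕ ℤ/2

Derivation:
rank_ℚ(R)=1; free=2−1=1
SNF(R) diag = [2] → torsion [2]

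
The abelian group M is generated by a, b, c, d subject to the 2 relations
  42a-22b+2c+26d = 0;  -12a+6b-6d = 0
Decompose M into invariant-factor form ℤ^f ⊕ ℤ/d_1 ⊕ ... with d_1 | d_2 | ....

Answer: M ≅ ℤ^2 ⊕ ℤ/2 ⊕ ℤ/6

Derivation:
rank_ℚ(R)=2; free=4−2=2
SNF(R) diag = [2, 6] → torsion [2, 6]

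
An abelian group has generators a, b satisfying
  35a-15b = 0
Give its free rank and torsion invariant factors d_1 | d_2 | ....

rank_ℚ(R)=1; free=2−1=1
SNF(R) diag = [5] → torsion [5]

Answer: M ≅ ℤ^1 ⊕ ℤ/5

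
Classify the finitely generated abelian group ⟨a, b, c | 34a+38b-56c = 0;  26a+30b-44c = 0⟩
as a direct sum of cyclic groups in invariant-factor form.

rank_ℚ(R)=2; free=3−2=1
SNF(R) diag = [2, 4] → torsion [2, 4]

Answer: M ≅ ℤ^1 ⊕ ℤ/2 ⊕ ℤ/4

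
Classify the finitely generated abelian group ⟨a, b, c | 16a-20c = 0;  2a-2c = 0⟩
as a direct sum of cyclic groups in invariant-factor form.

rank_ℚ(R)=2; free=3−2=1
SNF(R) diag = [2, 4] → torsion [2, 4]

Answer: M ≅ ℤ^1 ⊕ ℤ/2 ⊕ ℤ/4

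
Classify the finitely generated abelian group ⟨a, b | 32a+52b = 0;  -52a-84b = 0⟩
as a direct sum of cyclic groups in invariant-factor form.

Answer: M ≅ ℤ/4 ⊕ ℤ/4

Derivation:
rank_ℚ(R)=2; free=2−2=0
SNF(R) diag = [4, 4] → torsion [4, 4]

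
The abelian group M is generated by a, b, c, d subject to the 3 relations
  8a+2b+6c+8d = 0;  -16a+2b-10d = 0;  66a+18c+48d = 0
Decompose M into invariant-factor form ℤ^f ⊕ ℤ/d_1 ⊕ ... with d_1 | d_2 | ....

rank_ℚ(R)=3; free=4−3=1
SNF(R) diag = [2, 6, 6] → torsion [2, 6, 6]

Answer: M ≅ ℤ^1 ⊕ ℤ/2 ⊕ ℤ/6 ⊕ ℤ/6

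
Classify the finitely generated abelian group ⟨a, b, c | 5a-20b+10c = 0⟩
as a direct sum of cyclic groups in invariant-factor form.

rank_ℚ(R)=1; free=3−1=2
SNF(R) diag = [5] → torsion [5]

Answer: M ≅ ℤ^2 ⊕ ℤ/5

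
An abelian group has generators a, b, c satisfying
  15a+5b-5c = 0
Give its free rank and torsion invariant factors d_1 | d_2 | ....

rank_ℚ(R)=1; free=3−1=2
SNF(R) diag = [5] → torsion [5]

Answer: M ≅ ℤ^2 ⊕ ℤ/5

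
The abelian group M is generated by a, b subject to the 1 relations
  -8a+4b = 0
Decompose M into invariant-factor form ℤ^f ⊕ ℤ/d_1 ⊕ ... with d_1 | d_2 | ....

Answer: M ≅ ℤ^1 ⊕ ℤ/4

Derivation:
rank_ℚ(R)=1; free=2−1=1
SNF(R) diag = [4] → torsion [4]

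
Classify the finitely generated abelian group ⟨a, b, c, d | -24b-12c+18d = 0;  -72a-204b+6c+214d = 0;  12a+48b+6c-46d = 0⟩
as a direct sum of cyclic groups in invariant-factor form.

Answer: M ≅ ℤ^1 ⊕ ℤ/2 ⊕ ℤ/6 ⊕ ℤ/12

Derivation:
rank_ℚ(R)=3; free=4−3=1
SNF(R) diag = [2, 6, 12] → torsion [2, 6, 12]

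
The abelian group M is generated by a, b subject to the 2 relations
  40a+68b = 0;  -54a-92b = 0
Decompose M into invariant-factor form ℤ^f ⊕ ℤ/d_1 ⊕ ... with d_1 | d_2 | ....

rank_ℚ(R)=2; free=2−2=0
SNF(R) diag = [2, 4] → torsion [2, 4]

Answer: M ≅ ℤ/2 ⊕ ℤ/4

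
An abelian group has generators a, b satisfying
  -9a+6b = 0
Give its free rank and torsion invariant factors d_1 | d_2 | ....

Answer: M ≅ ℤ^1 ⊕ ℤ/3

Derivation:
rank_ℚ(R)=1; free=2−1=1
SNF(R) diag = [3] → torsion [3]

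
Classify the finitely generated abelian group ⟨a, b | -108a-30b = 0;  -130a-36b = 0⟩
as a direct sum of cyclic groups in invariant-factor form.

Answer: M ≅ ℤ/2 ⊕ ℤ/6

Derivation:
rank_ℚ(R)=2; free=2−2=0
SNF(R) diag = [2, 6] → torsion [2, 6]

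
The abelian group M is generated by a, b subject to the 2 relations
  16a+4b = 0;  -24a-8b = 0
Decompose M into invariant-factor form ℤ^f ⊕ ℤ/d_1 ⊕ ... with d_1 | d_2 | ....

Answer: M ≅ ℤ/4 ⊕ ℤ/8

Derivation:
rank_ℚ(R)=2; free=2−2=0
SNF(R) diag = [4, 8] → torsion [4, 8]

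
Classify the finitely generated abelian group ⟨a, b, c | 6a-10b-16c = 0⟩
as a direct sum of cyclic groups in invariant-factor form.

Answer: M ≅ ℤ^2 ⊕ ℤ/2

Derivation:
rank_ℚ(R)=1; free=3−1=2
SNF(R) diag = [2] → torsion [2]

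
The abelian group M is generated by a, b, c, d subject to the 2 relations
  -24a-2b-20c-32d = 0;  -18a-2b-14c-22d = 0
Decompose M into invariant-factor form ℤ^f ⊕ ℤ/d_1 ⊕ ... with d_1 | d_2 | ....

Answer: M ≅ ℤ^2 ⊕ ℤ/2 ⊕ ℤ/2

Derivation:
rank_ℚ(R)=2; free=4−2=2
SNF(R) diag = [2, 2] → torsion [2, 2]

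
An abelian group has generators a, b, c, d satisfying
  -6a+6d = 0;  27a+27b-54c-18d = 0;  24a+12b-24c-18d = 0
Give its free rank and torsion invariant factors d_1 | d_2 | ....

Answer: M ≅ ℤ^1 ⊕ ℤ/3 ⊕ ℤ/6 ⊕ ℤ/18

Derivation:
rank_ℚ(R)=3; free=4−3=1
SNF(R) diag = [3, 6, 18] → torsion [3, 6, 18]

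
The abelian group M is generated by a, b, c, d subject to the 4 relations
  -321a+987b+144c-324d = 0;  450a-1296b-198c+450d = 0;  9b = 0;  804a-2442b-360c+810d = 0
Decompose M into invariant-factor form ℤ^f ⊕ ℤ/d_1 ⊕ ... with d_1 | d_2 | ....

rank_ℚ(R)=4; free=4−4=0
SNF(R) diag = [3, 9, 18, 18] → torsion [3, 9, 18, 18]

Answer: M ≅ ℤ/3 ⊕ ℤ/9 ⊕ ℤ/18 ⊕ ℤ/18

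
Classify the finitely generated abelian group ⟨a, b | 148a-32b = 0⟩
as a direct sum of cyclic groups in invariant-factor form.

rank_ℚ(R)=1; free=2−1=1
SNF(R) diag = [4] → torsion [4]

Answer: M ≅ ℤ^1 ⊕ ℤ/4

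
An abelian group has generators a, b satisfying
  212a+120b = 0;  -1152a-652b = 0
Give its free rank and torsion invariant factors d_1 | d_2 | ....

rank_ℚ(R)=2; free=2−2=0
SNF(R) diag = [4, 4] → torsion [4, 4]

Answer: M ≅ ℤ/4 ⊕ ℤ/4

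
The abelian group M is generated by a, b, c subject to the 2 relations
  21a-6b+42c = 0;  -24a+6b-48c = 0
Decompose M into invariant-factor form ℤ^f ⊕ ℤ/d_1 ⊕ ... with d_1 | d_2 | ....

rank_ℚ(R)=2; free=3−2=1
SNF(R) diag = [3, 6] → torsion [3, 6]

Answer: M ≅ ℤ^1 ⊕ ℤ/3 ⊕ ℤ/6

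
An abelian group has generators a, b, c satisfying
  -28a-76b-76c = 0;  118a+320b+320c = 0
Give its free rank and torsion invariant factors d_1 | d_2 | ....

rank_ℚ(R)=2; free=3−2=1
SNF(R) diag = [2, 4] → torsion [2, 4]

Answer: M ≅ ℤ^1 ⊕ ℤ/2 ⊕ ℤ/4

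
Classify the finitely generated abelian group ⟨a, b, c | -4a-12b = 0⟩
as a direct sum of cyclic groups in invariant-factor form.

Answer: M ≅ ℤ^2 ⊕ ℤ/4

Derivation:
rank_ℚ(R)=1; free=3−1=2
SNF(R) diag = [4] → torsion [4]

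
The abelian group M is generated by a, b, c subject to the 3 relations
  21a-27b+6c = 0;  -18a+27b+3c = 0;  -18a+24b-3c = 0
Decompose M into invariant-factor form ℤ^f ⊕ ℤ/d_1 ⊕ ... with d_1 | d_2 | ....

rank_ℚ(R)=3; free=3−3=0
SNF(R) diag = [3, 3, 3] → torsion [3, 3, 3]

Answer: M ≅ ℤ/3 ⊕ ℤ/3 ⊕ ℤ/3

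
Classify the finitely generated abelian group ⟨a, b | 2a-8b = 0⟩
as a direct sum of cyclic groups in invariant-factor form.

Answer: M ≅ ℤ^1 ⊕ ℤ/2

Derivation:
rank_ℚ(R)=1; free=2−1=1
SNF(R) diag = [2] → torsion [2]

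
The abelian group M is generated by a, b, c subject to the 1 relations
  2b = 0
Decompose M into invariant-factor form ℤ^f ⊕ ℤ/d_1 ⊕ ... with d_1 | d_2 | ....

Answer: M ≅ ℤ^2 ⊕ ℤ/2

Derivation:
rank_ℚ(R)=1; free=3−1=2
SNF(R) diag = [2] → torsion [2]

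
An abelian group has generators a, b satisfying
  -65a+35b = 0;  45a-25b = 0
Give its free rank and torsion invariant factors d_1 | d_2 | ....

rank_ℚ(R)=2; free=2−2=0
SNF(R) diag = [5, 10] → torsion [5, 10]

Answer: M ≅ ℤ/5 ⊕ ℤ/10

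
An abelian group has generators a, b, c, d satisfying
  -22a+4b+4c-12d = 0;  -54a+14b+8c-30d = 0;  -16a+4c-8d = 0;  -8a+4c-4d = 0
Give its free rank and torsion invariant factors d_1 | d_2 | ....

rank_ℚ(R)=4; free=4−4=0
SNF(R) diag = [2, 2, 4, 4] → torsion [2, 2, 4, 4]

Answer: M ≅ ℤ/2 ⊕ ℤ/2 ⊕ ℤ/4 ⊕ ℤ/4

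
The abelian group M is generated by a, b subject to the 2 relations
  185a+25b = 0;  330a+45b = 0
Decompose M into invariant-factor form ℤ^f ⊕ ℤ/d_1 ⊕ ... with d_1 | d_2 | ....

Answer: M ≅ ℤ/5 ⊕ ℤ/15

Derivation:
rank_ℚ(R)=2; free=2−2=0
SNF(R) diag = [5, 15] → torsion [5, 15]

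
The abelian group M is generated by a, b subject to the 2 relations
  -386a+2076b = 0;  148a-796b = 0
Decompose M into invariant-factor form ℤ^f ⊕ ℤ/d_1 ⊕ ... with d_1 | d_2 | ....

rank_ℚ(R)=2; free=2−2=0
SNF(R) diag = [2, 4] → torsion [2, 4]

Answer: M ≅ ℤ/2 ⊕ ℤ/4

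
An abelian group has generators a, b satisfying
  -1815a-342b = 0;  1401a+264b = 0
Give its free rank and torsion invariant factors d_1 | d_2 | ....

rank_ℚ(R)=2; free=2−2=0
SNF(R) diag = [3, 6] → torsion [3, 6]

Answer: M ≅ ℤ/3 ⊕ ℤ/6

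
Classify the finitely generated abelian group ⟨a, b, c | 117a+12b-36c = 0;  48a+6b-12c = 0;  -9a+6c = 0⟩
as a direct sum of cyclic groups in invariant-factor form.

Answer: M ≅ ℤ/3 ⊕ ℤ/6 ⊕ ℤ/6

Derivation:
rank_ℚ(R)=3; free=3−3=0
SNF(R) diag = [3, 6, 6] → torsion [3, 6, 6]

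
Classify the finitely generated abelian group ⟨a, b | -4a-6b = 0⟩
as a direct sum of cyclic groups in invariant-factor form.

rank_ℚ(R)=1; free=2−1=1
SNF(R) diag = [2] → torsion [2]

Answer: M ≅ ℤ^1 ⊕ ℤ/2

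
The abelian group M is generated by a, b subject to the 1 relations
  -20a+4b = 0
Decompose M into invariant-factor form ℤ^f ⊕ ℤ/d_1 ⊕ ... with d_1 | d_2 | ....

Answer: M ≅ ℤ^1 ⊕ ℤ/4

Derivation:
rank_ℚ(R)=1; free=2−1=1
SNF(R) diag = [4] → torsion [4]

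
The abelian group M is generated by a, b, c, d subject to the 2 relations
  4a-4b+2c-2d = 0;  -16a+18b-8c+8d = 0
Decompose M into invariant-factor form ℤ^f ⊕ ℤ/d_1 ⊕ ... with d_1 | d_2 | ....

rank_ℚ(R)=2; free=4−2=2
SNF(R) diag = [2, 2] → torsion [2, 2]

Answer: M ≅ ℤ^2 ⊕ ℤ/2 ⊕ ℤ/2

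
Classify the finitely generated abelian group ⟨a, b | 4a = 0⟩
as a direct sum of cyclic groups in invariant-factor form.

Answer: M ≅ ℤ^1 ⊕ ℤ/4

Derivation:
rank_ℚ(R)=1; free=2−1=1
SNF(R) diag = [4] → torsion [4]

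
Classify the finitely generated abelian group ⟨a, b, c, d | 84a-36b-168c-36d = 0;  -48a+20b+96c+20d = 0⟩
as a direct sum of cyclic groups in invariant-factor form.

rank_ℚ(R)=2; free=4−2=2
SNF(R) diag = [4, 12] → torsion [4, 12]

Answer: M ≅ ℤ^2 ⊕ ℤ/4 ⊕ ℤ/12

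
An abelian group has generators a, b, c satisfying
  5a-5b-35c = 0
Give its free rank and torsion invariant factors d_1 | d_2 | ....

Answer: M ≅ ℤ^2 ⊕ ℤ/5

Derivation:
rank_ℚ(R)=1; free=3−1=2
SNF(R) diag = [5] → torsion [5]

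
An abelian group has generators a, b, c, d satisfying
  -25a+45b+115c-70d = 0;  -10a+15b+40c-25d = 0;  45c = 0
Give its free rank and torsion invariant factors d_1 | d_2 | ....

Answer: M ≅ ℤ^1 ⊕ ℤ/5 ⊕ ℤ/15 ⊕ ℤ/45

Derivation:
rank_ℚ(R)=3; free=4−3=1
SNF(R) diag = [5, 15, 45] → torsion [5, 15, 45]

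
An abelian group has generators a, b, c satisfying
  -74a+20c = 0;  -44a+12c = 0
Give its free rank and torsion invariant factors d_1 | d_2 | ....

rank_ℚ(R)=2; free=3−2=1
SNF(R) diag = [2, 4] → torsion [2, 4]

Answer: M ≅ ℤ^1 ⊕ ℤ/2 ⊕ ℤ/4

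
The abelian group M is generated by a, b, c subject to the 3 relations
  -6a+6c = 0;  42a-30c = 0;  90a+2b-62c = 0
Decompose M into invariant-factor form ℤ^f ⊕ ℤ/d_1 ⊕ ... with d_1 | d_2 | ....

rank_ℚ(R)=3; free=3−3=0
SNF(R) diag = [2, 6, 12] → torsion [2, 6, 12]

Answer: M ≅ ℤ/2 ⊕ ℤ/6 ⊕ ℤ/12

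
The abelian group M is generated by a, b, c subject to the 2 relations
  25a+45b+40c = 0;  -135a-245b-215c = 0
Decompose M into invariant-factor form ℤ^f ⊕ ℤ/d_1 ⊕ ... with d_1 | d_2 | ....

Answer: M ≅ ℤ^1 ⊕ ℤ/5 ⊕ ℤ/5

Derivation:
rank_ℚ(R)=2; free=3−2=1
SNF(R) diag = [5, 5] → torsion [5, 5]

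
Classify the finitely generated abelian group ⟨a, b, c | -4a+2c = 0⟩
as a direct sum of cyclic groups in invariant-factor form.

Answer: M ≅ ℤ^2 ⊕ ℤ/2

Derivation:
rank_ℚ(R)=1; free=3−1=2
SNF(R) diag = [2] → torsion [2]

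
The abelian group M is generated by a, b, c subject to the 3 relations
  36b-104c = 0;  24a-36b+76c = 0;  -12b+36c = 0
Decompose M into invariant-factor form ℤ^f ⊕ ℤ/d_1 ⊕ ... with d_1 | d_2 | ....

Answer: M ≅ ℤ/4 ⊕ ℤ/12 ⊕ ℤ/24

Derivation:
rank_ℚ(R)=3; free=3−3=0
SNF(R) diag = [4, 12, 24] → torsion [4, 12, 24]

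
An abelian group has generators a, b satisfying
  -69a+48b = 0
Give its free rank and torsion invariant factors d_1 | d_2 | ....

rank_ℚ(R)=1; free=2−1=1
SNF(R) diag = [3] → torsion [3]

Answer: M ≅ ℤ^1 ⊕ ℤ/3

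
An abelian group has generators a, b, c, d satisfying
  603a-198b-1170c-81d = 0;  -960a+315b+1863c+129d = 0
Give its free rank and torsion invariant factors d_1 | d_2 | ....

Answer: M ≅ ℤ^2 ⊕ ℤ/3 ⊕ ℤ/9

Derivation:
rank_ℚ(R)=2; free=4−2=2
SNF(R) diag = [3, 9] → torsion [3, 9]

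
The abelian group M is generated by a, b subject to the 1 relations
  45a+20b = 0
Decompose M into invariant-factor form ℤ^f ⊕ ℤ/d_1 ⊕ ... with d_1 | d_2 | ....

Answer: M ≅ ℤ^1 ⊕ ℤ/5

Derivation:
rank_ℚ(R)=1; free=2−1=1
SNF(R) diag = [5] → torsion [5]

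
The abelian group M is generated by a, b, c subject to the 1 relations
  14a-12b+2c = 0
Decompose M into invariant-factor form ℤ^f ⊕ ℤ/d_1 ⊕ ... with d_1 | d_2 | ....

Answer: M ≅ ℤ^2 ⊕ ℤ/2

Derivation:
rank_ℚ(R)=1; free=3−1=2
SNF(R) diag = [2] → torsion [2]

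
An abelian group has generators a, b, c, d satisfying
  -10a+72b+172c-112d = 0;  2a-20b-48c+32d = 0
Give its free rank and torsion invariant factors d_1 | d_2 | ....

Answer: M ≅ ℤ^2 ⊕ ℤ/2 ⊕ ℤ/4

Derivation:
rank_ℚ(R)=2; free=4−2=2
SNF(R) diag = [2, 4] → torsion [2, 4]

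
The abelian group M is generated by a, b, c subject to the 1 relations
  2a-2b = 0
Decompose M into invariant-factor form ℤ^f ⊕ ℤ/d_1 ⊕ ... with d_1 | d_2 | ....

Answer: M ≅ ℤ^2 ⊕ ℤ/2

Derivation:
rank_ℚ(R)=1; free=3−1=2
SNF(R) diag = [2] → torsion [2]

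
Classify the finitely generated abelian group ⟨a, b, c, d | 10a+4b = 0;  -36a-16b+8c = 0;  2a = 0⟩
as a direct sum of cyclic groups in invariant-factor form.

Answer: M ≅ ℤ^1 ⊕ ℤ/2 ⊕ ℤ/4 ⊕ ℤ/8

Derivation:
rank_ℚ(R)=3; free=4−3=1
SNF(R) diag = [2, 4, 8] → torsion [2, 4, 8]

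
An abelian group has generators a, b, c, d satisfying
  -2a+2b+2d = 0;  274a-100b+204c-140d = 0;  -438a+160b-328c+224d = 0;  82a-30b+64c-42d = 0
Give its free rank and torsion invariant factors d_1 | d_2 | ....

rank_ℚ(R)=4; free=4−4=0
SNF(R) diag = [2, 2, 4, 4] → torsion [2, 2, 4, 4]

Answer: M ≅ ℤ/2 ⊕ ℤ/2 ⊕ ℤ/4 ⊕ ℤ/4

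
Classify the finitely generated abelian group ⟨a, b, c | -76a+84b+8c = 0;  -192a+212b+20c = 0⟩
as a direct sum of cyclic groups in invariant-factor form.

rank_ℚ(R)=2; free=3−2=1
SNF(R) diag = [4, 4] → torsion [4, 4]

Answer: M ≅ ℤ^1 ⊕ ℤ/4 ⊕ ℤ/4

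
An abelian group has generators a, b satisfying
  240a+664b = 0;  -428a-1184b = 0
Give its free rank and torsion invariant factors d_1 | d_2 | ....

Answer: M ≅ ℤ/4 ⊕ ℤ/8

Derivation:
rank_ℚ(R)=2; free=2−2=0
SNF(R) diag = [4, 8] → torsion [4, 8]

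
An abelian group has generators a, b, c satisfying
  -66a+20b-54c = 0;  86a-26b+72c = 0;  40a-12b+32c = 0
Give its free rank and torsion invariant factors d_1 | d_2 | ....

Answer: M ≅ ℤ/2 ⊕ ℤ/2 ⊕ ℤ/4

Derivation:
rank_ℚ(R)=3; free=3−3=0
SNF(R) diag = [2, 2, 4] → torsion [2, 2, 4]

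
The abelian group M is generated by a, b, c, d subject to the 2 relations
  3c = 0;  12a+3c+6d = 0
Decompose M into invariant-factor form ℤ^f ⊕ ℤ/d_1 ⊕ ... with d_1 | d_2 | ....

Answer: M ≅ ℤ^2 ⊕ ℤ/3 ⊕ ℤ/6

Derivation:
rank_ℚ(R)=2; free=4−2=2
SNF(R) diag = [3, 6] → torsion [3, 6]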